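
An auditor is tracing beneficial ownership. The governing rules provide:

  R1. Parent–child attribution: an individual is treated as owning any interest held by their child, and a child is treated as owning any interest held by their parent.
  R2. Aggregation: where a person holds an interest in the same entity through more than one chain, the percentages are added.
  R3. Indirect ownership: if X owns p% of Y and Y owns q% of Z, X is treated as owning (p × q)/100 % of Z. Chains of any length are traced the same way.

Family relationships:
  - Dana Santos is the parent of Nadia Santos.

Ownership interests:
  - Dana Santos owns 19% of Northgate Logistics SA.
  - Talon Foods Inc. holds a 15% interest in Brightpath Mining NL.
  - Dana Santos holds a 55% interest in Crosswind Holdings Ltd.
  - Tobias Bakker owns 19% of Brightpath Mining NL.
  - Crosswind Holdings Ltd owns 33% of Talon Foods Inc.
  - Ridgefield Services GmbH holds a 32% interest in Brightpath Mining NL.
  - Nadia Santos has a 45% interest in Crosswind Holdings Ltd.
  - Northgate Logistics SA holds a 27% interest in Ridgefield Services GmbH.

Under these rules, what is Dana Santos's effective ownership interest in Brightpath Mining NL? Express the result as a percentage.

By parent–child attribution (R1), Dana Santos is treated as also owning Nadia Santos's interest in Crosswind Holdings Ltd, giving 55% + 45% = 100%.
Chain via Crosswind Holdings Ltd → Talon Foods Inc. (R3): 100% × 33% × 15% = 4.95% of Brightpath Mining NL.
Chain via Northgate Logistics SA → Ridgefield Services GmbH (R3): 19% × 27% × 32% = 1.6416% of Brightpath Mining NL.
Aggregating (R2): 4.95% + 1.6416% = 6.5916%.

6.5916%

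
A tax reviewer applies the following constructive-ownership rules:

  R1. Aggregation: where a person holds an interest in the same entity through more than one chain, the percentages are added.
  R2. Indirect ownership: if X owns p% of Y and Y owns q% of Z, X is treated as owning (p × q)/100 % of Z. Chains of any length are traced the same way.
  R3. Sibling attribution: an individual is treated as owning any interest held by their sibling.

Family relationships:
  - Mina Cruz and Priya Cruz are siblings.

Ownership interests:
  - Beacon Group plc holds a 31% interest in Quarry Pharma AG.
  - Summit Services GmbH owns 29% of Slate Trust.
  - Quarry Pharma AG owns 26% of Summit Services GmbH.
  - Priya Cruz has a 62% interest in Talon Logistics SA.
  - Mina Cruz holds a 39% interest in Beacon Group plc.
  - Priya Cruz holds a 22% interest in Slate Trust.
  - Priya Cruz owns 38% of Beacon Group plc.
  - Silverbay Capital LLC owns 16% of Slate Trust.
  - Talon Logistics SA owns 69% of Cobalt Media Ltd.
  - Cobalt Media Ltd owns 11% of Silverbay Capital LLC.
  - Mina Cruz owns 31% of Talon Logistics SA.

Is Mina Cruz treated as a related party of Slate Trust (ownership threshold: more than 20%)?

Yes

By sibling attribution (R3), Mina Cruz is treated as also owning Priya Cruz's interest in Talon Logistics SA, giving 31% + 62% = 93%.
By sibling attribution (R3), Mina Cruz is treated as also owning Priya Cruz's interest in Beacon Group plc, giving 39% + 38% = 77%.
By sibling attribution (R3), Mina Cruz is treated as owning Priya Cruz's 22% interest in Slate Trust.
Chain via Talon Logistics SA → Cobalt Media Ltd → Silverbay Capital LLC (R2): 93% × 69% × 11% × 16% = 1.129392% of Slate Trust.
Chain via Beacon Group plc → Quarry Pharma AG → Summit Services GmbH (R2): 77% × 31% × 26% × 29% = 1.799798% of Slate Trust.
Direct interest in Slate Trust: 22%.
Aggregating (R1): 1.129392% + 1.799798% + 22% = 24.92919%.
24.92919% exceeds the 20% threshold, so Mina is a related party to Slate Trust.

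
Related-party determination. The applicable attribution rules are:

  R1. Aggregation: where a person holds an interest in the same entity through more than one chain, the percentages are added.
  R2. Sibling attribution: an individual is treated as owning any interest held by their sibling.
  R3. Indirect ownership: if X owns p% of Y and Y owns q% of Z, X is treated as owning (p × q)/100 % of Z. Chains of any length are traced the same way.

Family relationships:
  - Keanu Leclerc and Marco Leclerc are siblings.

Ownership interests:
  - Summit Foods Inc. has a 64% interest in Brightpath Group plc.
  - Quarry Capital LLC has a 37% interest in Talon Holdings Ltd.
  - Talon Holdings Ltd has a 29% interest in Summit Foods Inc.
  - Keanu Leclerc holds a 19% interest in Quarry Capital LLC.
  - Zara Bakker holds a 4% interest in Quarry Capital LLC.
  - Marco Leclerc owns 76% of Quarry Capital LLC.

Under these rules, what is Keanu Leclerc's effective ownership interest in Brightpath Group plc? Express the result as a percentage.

By sibling attribution (R2), Keanu Leclerc is treated as also owning Marco Leclerc's interest in Quarry Capital LLC, giving 19% + 76% = 95%.
Chain via Quarry Capital LLC → Talon Holdings Ltd → Summit Foods Inc. (R3): 95% × 37% × 29% × 64% = 6.52384% of Brightpath Group plc.

6.52384%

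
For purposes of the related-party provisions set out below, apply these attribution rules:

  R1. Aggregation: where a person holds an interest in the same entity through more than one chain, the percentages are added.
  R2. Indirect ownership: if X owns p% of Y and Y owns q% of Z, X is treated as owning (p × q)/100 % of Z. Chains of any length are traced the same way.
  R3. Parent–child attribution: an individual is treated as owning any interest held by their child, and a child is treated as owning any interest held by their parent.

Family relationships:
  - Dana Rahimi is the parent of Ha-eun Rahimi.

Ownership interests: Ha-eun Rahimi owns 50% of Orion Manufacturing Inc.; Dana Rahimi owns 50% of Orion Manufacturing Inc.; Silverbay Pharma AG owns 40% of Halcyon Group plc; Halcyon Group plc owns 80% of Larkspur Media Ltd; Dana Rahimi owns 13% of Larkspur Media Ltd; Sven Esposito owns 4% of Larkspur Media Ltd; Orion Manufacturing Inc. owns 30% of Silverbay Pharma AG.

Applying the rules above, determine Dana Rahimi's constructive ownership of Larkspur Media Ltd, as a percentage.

22.6%

By parent–child attribution (R3), Dana Rahimi is treated as also owning Ha-eun Rahimi's interest in Orion Manufacturing Inc, giving 50% + 50% = 100%.
Chain via Orion Manufacturing Inc. → Silverbay Pharma AG → Halcyon Group plc (R2): 100% × 30% × 40% × 80% = 9.6% of Larkspur Media Ltd.
Direct interest in Larkspur Media Ltd: 13%.
Aggregating (R1): 9.6% + 13% = 22.6%.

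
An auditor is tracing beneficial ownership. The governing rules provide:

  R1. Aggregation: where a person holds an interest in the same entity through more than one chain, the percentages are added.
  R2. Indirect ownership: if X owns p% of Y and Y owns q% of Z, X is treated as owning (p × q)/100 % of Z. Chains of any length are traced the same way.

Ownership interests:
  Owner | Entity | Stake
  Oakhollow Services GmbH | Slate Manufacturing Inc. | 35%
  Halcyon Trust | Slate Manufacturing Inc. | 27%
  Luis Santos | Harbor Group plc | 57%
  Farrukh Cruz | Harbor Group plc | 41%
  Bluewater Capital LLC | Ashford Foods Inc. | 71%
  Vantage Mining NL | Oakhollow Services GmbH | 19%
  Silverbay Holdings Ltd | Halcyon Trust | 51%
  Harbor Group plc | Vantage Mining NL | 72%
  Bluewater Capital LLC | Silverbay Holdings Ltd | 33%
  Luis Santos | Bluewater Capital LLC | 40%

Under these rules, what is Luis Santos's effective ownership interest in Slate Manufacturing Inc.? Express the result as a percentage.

Chain via Harbor Group plc → Vantage Mining NL → Oakhollow Services GmbH (R2): 57% × 72% × 19% × 35% = 2.72916% of Slate Manufacturing Inc.
Chain via Bluewater Capital LLC → Silverbay Holdings Ltd → Halcyon Trust (R2): 40% × 33% × 51% × 27% = 1.81764% of Slate Manufacturing Inc.
Aggregating (R1): 2.72916% + 1.81764% = 4.5468%.

4.5468%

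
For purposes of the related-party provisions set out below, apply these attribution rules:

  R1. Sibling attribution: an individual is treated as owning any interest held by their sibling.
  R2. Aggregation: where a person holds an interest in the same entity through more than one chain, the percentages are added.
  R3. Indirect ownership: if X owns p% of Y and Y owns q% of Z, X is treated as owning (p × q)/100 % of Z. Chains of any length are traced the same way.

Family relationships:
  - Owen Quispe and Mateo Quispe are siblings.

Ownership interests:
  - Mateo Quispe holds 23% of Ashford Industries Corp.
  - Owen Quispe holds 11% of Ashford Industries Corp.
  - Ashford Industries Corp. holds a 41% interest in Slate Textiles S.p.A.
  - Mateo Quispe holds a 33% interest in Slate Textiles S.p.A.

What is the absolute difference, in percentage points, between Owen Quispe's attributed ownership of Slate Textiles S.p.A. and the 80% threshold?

33.06

By sibling attribution (R1), Owen Quispe is treated as also owning Mateo Quispe's interest in Ashford Industries Corp, giving 11% + 23% = 34%.
By sibling attribution (R1), Owen Quispe is treated as owning Mateo Quispe's 33% interest in Slate Textiles S.p.A.
Chain via Ashford Industries Corp. (R3): 34% × 41% = 13.94% of Slate Textiles S.p.A.
Direct interest in Slate Textiles S.p.A: 33%.
Aggregating (R2): 13.94% + 33% = 46.94%.
46.94% falls short of the 80% threshold by 33.06 percentage points.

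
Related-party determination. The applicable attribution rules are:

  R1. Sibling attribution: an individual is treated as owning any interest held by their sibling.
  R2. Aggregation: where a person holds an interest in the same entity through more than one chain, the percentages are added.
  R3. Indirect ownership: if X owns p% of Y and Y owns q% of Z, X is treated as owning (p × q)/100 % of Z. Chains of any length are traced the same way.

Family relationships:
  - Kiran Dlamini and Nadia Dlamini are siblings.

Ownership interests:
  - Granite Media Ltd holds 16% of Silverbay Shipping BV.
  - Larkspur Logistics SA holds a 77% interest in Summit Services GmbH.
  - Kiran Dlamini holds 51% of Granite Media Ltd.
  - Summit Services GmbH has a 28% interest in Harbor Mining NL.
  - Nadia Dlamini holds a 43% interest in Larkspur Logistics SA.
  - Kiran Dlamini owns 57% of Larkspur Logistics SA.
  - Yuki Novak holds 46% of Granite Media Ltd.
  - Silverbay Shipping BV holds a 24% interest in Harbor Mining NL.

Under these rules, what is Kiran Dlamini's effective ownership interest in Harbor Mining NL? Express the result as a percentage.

By sibling attribution (R1), Kiran Dlamini is treated as also owning Nadia Dlamini's interest in Larkspur Logistics SA, giving 57% + 43% = 100%.
Chain via Granite Media Ltd → Silverbay Shipping BV (R3): 51% × 16% × 24% = 1.9584% of Harbor Mining NL.
Chain via Larkspur Logistics SA → Summit Services GmbH (R3): 100% × 77% × 28% = 21.56% of Harbor Mining NL.
Aggregating (R2): 1.9584% + 21.56% = 23.5184%.

23.5184%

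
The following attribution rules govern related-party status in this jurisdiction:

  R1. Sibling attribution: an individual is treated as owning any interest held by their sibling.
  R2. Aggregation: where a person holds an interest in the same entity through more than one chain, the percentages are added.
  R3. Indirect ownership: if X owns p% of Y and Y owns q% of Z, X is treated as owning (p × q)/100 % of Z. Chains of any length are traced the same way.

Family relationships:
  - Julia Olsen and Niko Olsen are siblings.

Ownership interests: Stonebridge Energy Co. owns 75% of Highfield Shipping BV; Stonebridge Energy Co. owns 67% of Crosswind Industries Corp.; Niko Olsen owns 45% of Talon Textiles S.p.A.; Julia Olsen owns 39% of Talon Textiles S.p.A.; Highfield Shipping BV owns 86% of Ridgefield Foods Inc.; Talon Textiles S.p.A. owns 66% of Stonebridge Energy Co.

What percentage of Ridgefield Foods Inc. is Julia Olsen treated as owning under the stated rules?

By sibling attribution (R1), Julia Olsen is treated as also owning Niko Olsen's interest in Talon Textiles S.p.A, giving 39% + 45% = 84%.
Chain via Talon Textiles S.p.A. → Stonebridge Energy Co. → Highfield Shipping BV (R3): 84% × 66% × 75% × 86% = 35.7588% of Ridgefield Foods Inc.

35.7588%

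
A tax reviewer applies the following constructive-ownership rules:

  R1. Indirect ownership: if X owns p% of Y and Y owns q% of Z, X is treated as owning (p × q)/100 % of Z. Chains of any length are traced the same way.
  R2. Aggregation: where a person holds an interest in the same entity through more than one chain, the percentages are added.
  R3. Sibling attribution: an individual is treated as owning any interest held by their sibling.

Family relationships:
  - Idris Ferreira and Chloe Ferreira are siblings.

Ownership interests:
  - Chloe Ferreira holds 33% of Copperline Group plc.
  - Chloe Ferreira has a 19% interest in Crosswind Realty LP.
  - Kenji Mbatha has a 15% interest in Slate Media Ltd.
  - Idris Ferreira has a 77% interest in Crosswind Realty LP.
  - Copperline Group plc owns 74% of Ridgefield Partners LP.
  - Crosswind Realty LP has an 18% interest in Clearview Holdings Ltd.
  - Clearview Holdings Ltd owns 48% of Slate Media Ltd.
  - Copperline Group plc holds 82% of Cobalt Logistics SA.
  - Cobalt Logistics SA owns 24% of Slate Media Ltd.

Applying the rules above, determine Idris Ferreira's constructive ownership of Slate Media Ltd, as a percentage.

By sibling attribution (R3), Idris Ferreira is treated as also owning Chloe Ferreira's interest in Crosswind Realty LP, giving 77% + 19% = 96%.
By sibling attribution (R3), Idris Ferreira is treated as owning Chloe Ferreira's 33% interest in Copperline Group plc.
Chain via Crosswind Realty LP → Clearview Holdings Ltd (R1): 96% × 18% × 48% = 8.2944% of Slate Media Ltd.
Chain via Copperline Group plc → Cobalt Logistics SA (R1): 33% × 82% × 24% = 6.4944% of Slate Media Ltd.
Aggregating (R2): 8.2944% + 6.4944% = 14.7888%.

14.7888%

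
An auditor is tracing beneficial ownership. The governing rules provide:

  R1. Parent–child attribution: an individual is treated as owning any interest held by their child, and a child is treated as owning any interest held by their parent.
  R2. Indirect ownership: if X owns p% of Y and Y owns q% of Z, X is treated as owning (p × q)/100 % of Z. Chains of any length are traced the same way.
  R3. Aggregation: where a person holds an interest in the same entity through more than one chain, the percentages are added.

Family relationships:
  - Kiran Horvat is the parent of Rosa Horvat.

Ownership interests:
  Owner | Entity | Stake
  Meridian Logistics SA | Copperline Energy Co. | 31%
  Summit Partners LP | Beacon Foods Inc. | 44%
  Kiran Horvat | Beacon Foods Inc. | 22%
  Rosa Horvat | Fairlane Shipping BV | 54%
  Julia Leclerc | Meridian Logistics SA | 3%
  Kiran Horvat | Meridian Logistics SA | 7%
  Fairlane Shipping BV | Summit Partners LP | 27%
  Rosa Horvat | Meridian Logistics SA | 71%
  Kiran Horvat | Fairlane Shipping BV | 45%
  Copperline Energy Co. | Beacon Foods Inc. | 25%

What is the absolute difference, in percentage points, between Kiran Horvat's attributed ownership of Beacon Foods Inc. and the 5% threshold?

By parent–child attribution (R1), Kiran Horvat is treated as also owning Rosa Horvat's interest in Meridian Logistics SA, giving 7% + 71% = 78%.
By parent–child attribution (R1), Kiran Horvat is treated as also owning Rosa Horvat's interest in Fairlane Shipping BV, giving 45% + 54% = 99%.
Chain via Meridian Logistics SA → Copperline Energy Co. (R2): 78% × 31% × 25% = 6.045% of Beacon Foods Inc.
Chain via Fairlane Shipping BV → Summit Partners LP (R2): 99% × 27% × 44% = 11.7612% of Beacon Foods Inc.
Direct interest in Beacon Foods Inc: 22%.
Aggregating (R3): 6.045% + 11.7612% + 22% = 39.8062%.
39.8062% exceeds the 5% threshold by 34.8062 percentage points.

34.8062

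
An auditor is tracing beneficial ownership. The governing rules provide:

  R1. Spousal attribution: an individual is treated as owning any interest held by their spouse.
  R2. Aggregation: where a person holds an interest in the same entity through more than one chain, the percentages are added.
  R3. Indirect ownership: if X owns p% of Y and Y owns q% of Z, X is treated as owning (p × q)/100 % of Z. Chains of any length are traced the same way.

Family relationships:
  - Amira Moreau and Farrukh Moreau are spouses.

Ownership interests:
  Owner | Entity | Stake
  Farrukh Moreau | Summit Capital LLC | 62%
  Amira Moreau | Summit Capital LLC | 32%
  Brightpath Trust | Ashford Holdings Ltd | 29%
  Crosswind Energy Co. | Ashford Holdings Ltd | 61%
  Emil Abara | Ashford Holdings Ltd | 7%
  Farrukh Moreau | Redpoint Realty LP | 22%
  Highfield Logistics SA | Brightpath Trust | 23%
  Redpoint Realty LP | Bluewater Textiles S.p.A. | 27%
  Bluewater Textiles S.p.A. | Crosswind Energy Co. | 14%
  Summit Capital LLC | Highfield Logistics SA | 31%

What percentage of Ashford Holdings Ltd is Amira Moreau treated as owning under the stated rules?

By spousal attribution (R1), Amira Moreau is treated as also owning Farrukh Moreau's interest in Summit Capital LLC, giving 32% + 62% = 94%.
By spousal attribution (R1), Amira Moreau is treated as owning Farrukh Moreau's 22% interest in Redpoint Realty LP.
Chain via Summit Capital LLC → Highfield Logistics SA → Brightpath Trust (R3): 94% × 31% × 23% × 29% = 1.943638% of Ashford Holdings Ltd.
Chain via Redpoint Realty LP → Bluewater Textiles S.p.A. → Crosswind Energy Co. (R3): 22% × 27% × 14% × 61% = 0.507276% of Ashford Holdings Ltd.
Aggregating (R2): 1.943638% + 0.507276% = 2.450914%.

2.450914%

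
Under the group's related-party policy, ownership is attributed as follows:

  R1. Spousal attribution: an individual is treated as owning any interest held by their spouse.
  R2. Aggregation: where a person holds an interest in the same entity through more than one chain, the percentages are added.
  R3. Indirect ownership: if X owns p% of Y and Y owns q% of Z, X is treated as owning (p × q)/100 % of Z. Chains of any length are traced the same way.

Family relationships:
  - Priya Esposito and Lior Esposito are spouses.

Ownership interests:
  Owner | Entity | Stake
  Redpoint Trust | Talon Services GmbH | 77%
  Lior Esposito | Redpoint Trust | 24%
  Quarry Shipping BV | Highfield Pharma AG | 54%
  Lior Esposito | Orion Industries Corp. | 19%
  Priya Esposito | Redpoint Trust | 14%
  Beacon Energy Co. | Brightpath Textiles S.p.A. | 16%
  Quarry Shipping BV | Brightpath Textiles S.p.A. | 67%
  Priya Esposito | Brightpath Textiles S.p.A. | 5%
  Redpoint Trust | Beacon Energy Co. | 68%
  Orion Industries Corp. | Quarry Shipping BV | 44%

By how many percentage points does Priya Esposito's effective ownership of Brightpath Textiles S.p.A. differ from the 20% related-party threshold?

5.2644

By spousal attribution (R1), Priya Esposito is treated as also owning Lior Esposito's interest in Redpoint Trust, giving 14% + 24% = 38%.
By spousal attribution (R1), Priya Esposito is treated as owning Lior Esposito's 19% interest in Orion Industries Corp.
Chain via Redpoint Trust → Beacon Energy Co. (R3): 38% × 68% × 16% = 4.1344% of Brightpath Textiles S.p.A.
Direct interest in Brightpath Textiles S.p.A: 5%.
Chain via Orion Industries Corp. → Quarry Shipping BV (R3): 19% × 44% × 67% = 5.6012% of Brightpath Textiles S.p.A.
Aggregating (R2): 4.1344% + 5% + 5.6012% = 14.7356%.
14.7356% falls short of the 20% threshold by 5.2644 percentage points.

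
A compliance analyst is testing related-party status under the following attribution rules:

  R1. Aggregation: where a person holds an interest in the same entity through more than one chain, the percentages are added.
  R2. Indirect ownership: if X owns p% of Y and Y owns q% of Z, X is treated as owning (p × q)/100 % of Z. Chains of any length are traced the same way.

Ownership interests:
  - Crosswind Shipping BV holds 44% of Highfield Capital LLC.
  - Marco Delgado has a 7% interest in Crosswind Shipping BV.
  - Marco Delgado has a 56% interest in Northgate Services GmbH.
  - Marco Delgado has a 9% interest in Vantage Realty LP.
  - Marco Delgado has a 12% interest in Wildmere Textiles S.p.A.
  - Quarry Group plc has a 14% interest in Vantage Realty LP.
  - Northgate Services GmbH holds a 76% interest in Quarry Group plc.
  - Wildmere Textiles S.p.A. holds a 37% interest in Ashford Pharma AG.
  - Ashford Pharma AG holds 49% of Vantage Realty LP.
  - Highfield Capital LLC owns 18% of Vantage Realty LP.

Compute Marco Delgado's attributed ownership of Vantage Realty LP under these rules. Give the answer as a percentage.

17.6884%

Chain via Crosswind Shipping BV → Highfield Capital LLC (R2): 7% × 44% × 18% = 0.5544% of Vantage Realty LP.
Chain via Northgate Services GmbH → Quarry Group plc (R2): 56% × 76% × 14% = 5.9584% of Vantage Realty LP.
Chain via Wildmere Textiles S.p.A. → Ashford Pharma AG (R2): 12% × 37% × 49% = 2.1756% of Vantage Realty LP.
Direct interest in Vantage Realty LP: 9%.
Aggregating (R1): 0.5544% + 5.9584% + 2.1756% + 9% = 17.6884%.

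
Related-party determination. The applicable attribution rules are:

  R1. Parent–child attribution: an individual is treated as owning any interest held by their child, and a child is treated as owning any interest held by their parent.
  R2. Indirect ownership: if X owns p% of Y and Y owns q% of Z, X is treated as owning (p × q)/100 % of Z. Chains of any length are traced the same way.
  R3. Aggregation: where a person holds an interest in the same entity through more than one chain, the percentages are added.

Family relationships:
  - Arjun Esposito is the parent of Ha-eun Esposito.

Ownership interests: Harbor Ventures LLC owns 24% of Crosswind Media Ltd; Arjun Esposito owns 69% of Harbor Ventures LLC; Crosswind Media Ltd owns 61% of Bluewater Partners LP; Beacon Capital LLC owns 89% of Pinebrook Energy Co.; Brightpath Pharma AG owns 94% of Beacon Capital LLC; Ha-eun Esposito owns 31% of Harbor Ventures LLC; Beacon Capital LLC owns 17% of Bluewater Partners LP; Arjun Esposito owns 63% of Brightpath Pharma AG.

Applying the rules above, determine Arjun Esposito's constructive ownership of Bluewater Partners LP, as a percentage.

24.7074%

By parent–child attribution (R1), Arjun Esposito is treated as also owning Ha-eun Esposito's interest in Harbor Ventures LLC, giving 69% + 31% = 100%.
Chain via Harbor Ventures LLC → Crosswind Media Ltd (R2): 100% × 24% × 61% = 14.64% of Bluewater Partners LP.
Chain via Brightpath Pharma AG → Beacon Capital LLC (R2): 63% × 94% × 17% = 10.0674% of Bluewater Partners LP.
Aggregating (R3): 14.64% + 10.0674% = 24.7074%.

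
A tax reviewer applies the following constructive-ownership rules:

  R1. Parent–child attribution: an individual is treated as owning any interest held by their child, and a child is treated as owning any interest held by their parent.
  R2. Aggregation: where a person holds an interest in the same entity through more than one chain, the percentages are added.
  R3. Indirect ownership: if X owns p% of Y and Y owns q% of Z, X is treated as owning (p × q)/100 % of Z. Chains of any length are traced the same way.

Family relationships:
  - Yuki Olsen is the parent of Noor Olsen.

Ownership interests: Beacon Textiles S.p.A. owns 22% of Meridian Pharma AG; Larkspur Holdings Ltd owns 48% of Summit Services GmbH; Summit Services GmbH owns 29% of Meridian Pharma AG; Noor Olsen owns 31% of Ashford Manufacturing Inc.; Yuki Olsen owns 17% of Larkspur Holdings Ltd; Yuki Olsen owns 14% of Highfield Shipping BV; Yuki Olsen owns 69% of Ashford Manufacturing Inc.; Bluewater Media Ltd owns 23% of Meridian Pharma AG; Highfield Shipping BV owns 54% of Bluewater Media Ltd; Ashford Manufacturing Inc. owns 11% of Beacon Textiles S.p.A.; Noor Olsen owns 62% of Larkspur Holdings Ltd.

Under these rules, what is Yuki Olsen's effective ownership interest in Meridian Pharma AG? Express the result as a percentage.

15.1556%

By parent–child attribution (R1), Yuki Olsen is treated as also owning Noor Olsen's interest in Larkspur Holdings Ltd, giving 17% + 62% = 79%.
By parent–child attribution (R1), Yuki Olsen is treated as also owning Noor Olsen's interest in Ashford Manufacturing Inc, giving 69% + 31% = 100%.
Chain via Larkspur Holdings Ltd → Summit Services GmbH (R3): 79% × 48% × 29% = 10.9968% of Meridian Pharma AG.
Chain via Ashford Manufacturing Inc. → Beacon Textiles S.p.A. (R3): 100% × 11% × 22% = 2.42% of Meridian Pharma AG.
Chain via Highfield Shipping BV → Bluewater Media Ltd (R3): 14% × 54% × 23% = 1.7388% of Meridian Pharma AG.
Aggregating (R2): 10.9968% + 2.42% + 1.7388% = 15.1556%.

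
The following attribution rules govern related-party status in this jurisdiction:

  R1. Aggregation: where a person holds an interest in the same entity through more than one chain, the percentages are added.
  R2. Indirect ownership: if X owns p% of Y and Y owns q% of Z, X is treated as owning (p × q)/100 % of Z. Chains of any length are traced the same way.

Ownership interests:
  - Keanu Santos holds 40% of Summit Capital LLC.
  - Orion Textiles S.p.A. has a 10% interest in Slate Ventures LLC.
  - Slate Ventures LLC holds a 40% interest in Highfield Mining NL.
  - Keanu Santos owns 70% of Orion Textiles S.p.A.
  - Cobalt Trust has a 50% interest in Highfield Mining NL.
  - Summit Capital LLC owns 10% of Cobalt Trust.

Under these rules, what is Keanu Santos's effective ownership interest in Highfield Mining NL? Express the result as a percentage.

Chain via Summit Capital LLC → Cobalt Trust (R2): 40% × 10% × 50% = 2% of Highfield Mining NL.
Chain via Orion Textiles S.p.A. → Slate Ventures LLC (R2): 70% × 10% × 40% = 2.8% of Highfield Mining NL.
Aggregating (R1): 2% + 2.8% = 4.8%.

4.8%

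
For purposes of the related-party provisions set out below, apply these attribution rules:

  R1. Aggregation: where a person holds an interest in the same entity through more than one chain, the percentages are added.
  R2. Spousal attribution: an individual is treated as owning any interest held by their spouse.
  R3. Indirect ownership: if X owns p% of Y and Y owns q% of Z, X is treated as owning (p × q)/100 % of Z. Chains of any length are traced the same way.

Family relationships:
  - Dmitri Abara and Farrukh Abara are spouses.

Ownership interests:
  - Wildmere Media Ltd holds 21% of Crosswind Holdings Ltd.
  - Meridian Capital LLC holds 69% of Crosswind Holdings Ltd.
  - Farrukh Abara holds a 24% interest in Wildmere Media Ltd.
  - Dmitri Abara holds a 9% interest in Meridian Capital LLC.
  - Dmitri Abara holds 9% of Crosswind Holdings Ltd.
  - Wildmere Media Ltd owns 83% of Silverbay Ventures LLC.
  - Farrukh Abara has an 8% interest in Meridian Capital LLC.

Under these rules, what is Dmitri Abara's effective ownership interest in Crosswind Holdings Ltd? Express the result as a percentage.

25.77%

By spousal attribution (R2), Dmitri Abara is treated as also owning Farrukh Abara's interest in Meridian Capital LLC, giving 9% + 8% = 17%.
By spousal attribution (R2), Dmitri Abara is treated as owning Farrukh Abara's 24% interest in Wildmere Media Ltd.
Chain via Meridian Capital LLC (R3): 17% × 69% = 11.73% of Crosswind Holdings Ltd.
Direct interest in Crosswind Holdings Ltd: 9%.
Chain via Wildmere Media Ltd (R3): 24% × 21% = 5.04% of Crosswind Holdings Ltd.
Aggregating (R1): 11.73% + 9% + 5.04% = 25.77%.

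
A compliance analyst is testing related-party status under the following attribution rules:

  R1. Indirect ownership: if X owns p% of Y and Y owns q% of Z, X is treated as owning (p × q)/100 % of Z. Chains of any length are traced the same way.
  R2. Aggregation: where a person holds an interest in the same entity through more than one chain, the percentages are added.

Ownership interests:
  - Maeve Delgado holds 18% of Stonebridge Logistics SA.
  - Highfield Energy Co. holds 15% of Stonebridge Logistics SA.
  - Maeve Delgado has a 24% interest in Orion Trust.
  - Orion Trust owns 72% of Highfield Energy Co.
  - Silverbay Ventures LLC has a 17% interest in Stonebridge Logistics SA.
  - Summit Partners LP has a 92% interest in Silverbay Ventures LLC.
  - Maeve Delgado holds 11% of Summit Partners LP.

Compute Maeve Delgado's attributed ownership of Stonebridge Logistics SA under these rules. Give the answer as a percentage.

22.3124%

Chain via Summit Partners LP → Silverbay Ventures LLC (R1): 11% × 92% × 17% = 1.7204% of Stonebridge Logistics SA.
Chain via Orion Trust → Highfield Energy Co. (R1): 24% × 72% × 15% = 2.592% of Stonebridge Logistics SA.
Direct interest in Stonebridge Logistics SA: 18%.
Aggregating (R2): 1.7204% + 2.592% + 18% = 22.3124%.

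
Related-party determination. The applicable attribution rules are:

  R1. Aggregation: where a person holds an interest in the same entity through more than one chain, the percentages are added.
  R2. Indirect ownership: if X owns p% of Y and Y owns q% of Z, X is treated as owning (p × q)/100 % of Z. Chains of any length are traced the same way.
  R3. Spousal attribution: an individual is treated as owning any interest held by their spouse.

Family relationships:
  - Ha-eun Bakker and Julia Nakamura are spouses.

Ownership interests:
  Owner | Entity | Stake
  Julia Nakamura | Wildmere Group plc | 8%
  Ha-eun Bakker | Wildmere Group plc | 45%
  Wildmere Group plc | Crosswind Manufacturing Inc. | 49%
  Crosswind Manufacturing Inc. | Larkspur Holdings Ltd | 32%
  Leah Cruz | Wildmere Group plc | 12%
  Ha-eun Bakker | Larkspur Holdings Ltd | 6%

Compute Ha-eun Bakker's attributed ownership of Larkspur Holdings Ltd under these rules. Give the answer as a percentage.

14.3104%

By spousal attribution (R3), Ha-eun Bakker is treated as also owning Julia Nakamura's interest in Wildmere Group plc, giving 45% + 8% = 53%.
Chain via Wildmere Group plc → Crosswind Manufacturing Inc. (R2): 53% × 49% × 32% = 8.3104% of Larkspur Holdings Ltd.
Direct interest in Larkspur Holdings Ltd: 6%.
Aggregating (R1): 8.3104% + 6% = 14.3104%.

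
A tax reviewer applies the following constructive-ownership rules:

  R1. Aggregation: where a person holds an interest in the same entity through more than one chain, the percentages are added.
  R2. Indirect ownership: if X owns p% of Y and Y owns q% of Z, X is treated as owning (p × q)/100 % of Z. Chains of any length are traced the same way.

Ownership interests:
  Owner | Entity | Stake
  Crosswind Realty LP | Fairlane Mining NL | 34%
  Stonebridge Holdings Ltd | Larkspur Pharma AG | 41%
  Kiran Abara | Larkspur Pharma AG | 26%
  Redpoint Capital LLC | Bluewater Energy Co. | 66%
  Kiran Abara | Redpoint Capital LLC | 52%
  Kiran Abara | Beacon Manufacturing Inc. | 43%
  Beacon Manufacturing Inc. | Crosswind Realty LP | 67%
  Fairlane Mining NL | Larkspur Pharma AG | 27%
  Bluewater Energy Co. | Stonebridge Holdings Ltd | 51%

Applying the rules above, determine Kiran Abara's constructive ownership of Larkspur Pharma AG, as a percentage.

35.82107%

Chain via Beacon Manufacturing Inc. → Crosswind Realty LP → Fairlane Mining NL (R2): 43% × 67% × 34% × 27% = 2.644758% of Larkspur Pharma AG.
Chain via Redpoint Capital LLC → Bluewater Energy Co. → Stonebridge Holdings Ltd (R2): 52% × 66% × 51% × 41% = 7.176312% of Larkspur Pharma AG.
Direct interest in Larkspur Pharma AG: 26%.
Aggregating (R1): 2.644758% + 7.176312% + 26% = 35.82107%.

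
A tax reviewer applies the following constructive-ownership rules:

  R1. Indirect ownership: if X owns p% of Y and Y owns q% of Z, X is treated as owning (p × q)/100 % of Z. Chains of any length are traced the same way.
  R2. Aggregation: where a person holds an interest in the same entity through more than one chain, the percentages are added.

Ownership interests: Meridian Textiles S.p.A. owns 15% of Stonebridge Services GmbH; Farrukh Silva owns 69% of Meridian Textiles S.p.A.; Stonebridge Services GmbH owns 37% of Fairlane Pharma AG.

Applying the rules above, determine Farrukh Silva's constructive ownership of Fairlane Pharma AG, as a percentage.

3.8295%

Chain via Meridian Textiles S.p.A. → Stonebridge Services GmbH (R1): 69% × 15% × 37% = 3.8295% of Fairlane Pharma AG.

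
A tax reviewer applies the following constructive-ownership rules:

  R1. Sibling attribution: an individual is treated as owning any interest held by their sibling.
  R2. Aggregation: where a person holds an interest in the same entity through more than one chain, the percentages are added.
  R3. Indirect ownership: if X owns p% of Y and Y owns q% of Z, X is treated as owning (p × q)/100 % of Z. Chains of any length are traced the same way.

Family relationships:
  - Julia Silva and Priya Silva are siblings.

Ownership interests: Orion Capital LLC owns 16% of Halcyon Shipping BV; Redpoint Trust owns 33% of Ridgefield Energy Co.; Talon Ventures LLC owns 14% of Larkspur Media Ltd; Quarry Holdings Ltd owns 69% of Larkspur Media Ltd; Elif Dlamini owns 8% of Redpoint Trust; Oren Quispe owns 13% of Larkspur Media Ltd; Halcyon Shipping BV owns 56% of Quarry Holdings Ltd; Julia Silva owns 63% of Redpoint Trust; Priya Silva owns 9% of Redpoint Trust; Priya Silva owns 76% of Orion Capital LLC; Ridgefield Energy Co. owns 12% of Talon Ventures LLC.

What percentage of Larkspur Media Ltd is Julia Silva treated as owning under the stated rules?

By sibling attribution (R1), Julia Silva is treated as also owning Priya Silva's interest in Redpoint Trust, giving 63% + 9% = 72%.
By sibling attribution (R1), Julia Silva is treated as owning Priya Silva's 76% interest in Orion Capital LLC.
Chain via Redpoint Trust → Ridgefield Energy Co. → Talon Ventures LLC (R3): 72% × 33% × 12% × 14% = 0.399168% of Larkspur Media Ltd.
Chain via Orion Capital LLC → Halcyon Shipping BV → Quarry Holdings Ltd (R3): 76% × 16% × 56% × 69% = 4.698624% of Larkspur Media Ltd.
Aggregating (R2): 0.399168% + 4.698624% = 5.097792%.

5.097792%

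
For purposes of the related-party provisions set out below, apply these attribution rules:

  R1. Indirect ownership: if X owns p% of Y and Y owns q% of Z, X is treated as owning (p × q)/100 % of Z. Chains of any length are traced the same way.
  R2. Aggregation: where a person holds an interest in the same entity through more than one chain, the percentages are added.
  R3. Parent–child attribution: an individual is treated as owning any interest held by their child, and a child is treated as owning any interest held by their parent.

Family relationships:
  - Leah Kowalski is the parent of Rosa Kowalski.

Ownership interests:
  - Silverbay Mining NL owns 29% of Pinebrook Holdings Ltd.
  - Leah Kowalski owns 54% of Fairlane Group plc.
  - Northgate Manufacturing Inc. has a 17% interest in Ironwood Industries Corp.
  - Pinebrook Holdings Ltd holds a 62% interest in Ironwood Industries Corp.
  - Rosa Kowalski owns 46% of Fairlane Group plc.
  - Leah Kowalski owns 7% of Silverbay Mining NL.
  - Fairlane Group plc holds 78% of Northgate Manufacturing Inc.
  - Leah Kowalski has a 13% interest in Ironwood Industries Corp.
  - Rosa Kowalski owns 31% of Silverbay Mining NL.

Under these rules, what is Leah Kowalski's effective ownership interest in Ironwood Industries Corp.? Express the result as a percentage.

33.0924%

By parent–child attribution (R3), Leah Kowalski is treated as also owning Rosa Kowalski's interest in Silverbay Mining NL, giving 7% + 31% = 38%.
By parent–child attribution (R3), Leah Kowalski is treated as also owning Rosa Kowalski's interest in Fairlane Group plc, giving 54% + 46% = 100%.
Chain via Silverbay Mining NL → Pinebrook Holdings Ltd (R1): 38% × 29% × 62% = 6.8324% of Ironwood Industries Corp.
Chain via Fairlane Group plc → Northgate Manufacturing Inc. (R1): 100% × 78% × 17% = 13.26% of Ironwood Industries Corp.
Direct interest in Ironwood Industries Corp: 13%.
Aggregating (R2): 6.8324% + 13.26% + 13% = 33.0924%.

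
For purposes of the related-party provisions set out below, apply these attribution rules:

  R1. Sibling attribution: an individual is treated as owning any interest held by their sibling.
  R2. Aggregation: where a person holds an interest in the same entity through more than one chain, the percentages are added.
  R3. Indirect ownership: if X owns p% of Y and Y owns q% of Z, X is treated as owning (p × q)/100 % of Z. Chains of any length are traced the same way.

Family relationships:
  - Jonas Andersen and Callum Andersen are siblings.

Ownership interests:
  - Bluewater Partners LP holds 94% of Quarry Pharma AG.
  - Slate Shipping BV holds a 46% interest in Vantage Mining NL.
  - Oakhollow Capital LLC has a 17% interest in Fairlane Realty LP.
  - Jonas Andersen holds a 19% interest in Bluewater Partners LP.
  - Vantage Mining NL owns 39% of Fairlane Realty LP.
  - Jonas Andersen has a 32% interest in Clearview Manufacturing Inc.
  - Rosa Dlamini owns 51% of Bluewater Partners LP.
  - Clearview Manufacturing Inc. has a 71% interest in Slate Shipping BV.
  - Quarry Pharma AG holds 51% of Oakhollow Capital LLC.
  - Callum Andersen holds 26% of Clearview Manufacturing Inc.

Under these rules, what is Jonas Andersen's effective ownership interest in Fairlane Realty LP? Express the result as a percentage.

By sibling attribution (R1), Jonas Andersen is treated as also owning Callum Andersen's interest in Clearview Manufacturing Inc, giving 32% + 26% = 58%.
Chain via Bluewater Partners LP → Quarry Pharma AG → Oakhollow Capital LLC (R3): 19% × 94% × 51% × 17% = 1.548462% of Fairlane Realty LP.
Chain via Clearview Manufacturing Inc. → Slate Shipping BV → Vantage Mining NL (R3): 58% × 71% × 46% × 39% = 7.387692% of Fairlane Realty LP.
Aggregating (R2): 1.548462% + 7.387692% = 8.936154%.

8.936154%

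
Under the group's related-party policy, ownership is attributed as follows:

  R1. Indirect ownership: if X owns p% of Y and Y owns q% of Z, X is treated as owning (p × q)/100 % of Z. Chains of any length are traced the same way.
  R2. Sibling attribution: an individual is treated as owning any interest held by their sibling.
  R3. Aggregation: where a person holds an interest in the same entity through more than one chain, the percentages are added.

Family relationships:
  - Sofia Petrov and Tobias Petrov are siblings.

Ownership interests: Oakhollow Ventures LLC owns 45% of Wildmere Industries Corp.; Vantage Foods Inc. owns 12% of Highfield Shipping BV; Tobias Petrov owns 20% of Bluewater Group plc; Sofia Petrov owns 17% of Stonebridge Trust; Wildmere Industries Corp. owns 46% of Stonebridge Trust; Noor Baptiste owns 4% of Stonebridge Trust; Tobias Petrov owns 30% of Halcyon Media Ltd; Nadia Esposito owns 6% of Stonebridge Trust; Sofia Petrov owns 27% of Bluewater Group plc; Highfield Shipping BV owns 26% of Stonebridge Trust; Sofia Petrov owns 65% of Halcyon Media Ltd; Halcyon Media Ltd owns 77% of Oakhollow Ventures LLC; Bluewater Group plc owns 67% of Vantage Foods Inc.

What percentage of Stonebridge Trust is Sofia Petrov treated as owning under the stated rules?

By sibling attribution (R2), Sofia Petrov is treated as also owning Tobias Petrov's interest in Bluewater Group plc, giving 27% + 20% = 47%.
By sibling attribution (R2), Sofia Petrov is treated as also owning Tobias Petrov's interest in Halcyon Media Ltd, giving 65% + 30% = 95%.
Chain via Bluewater Group plc → Vantage Foods Inc. → Highfield Shipping BV (R1): 47% × 67% × 12% × 26% = 0.982488% of Stonebridge Trust.
Chain via Halcyon Media Ltd → Oakhollow Ventures LLC → Wildmere Industries Corp. (R1): 95% × 77% × 45% × 46% = 15.14205% of Stonebridge Trust.
Direct interest in Stonebridge Trust: 17%.
Aggregating (R3): 0.982488% + 15.14205% + 17% = 33.124538%.

33.124538%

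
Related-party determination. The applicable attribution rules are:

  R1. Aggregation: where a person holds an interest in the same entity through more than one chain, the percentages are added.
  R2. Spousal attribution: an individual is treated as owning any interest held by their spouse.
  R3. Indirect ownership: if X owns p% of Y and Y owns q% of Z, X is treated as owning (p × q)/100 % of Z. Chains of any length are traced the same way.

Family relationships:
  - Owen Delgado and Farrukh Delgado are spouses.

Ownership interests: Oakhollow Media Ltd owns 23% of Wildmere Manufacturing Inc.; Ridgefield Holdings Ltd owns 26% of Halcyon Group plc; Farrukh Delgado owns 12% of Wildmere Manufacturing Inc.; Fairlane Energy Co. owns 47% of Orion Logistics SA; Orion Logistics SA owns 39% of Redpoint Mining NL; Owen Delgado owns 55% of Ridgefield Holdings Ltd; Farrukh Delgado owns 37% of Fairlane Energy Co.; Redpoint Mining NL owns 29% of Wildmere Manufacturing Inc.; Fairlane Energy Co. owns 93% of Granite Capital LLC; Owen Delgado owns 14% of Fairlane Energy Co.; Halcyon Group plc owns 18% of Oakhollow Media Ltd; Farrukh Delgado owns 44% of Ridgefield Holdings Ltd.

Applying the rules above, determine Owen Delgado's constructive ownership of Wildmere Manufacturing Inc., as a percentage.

15.776643%

By spousal attribution (R2), Owen Delgado is treated as also owning Farrukh Delgado's interest in Ridgefield Holdings Ltd, giving 55% + 44% = 99%.
By spousal attribution (R2), Owen Delgado is treated as also owning Farrukh Delgado's interest in Fairlane Energy Co, giving 14% + 37% = 51%.
By spousal attribution (R2), Owen Delgado is treated as owning Farrukh Delgado's 12% interest in Wildmere Manufacturing Inc.
Chain via Ridgefield Holdings Ltd → Halcyon Group plc → Oakhollow Media Ltd (R3): 99% × 26% × 18% × 23% = 1.065636% of Wildmere Manufacturing Inc.
Chain via Fairlane Energy Co. → Orion Logistics SA → Redpoint Mining NL (R3): 51% × 47% × 39% × 29% = 2.711007% of Wildmere Manufacturing Inc.
Direct interest in Wildmere Manufacturing Inc: 12%.
Aggregating (R1): 1.065636% + 2.711007% + 12% = 15.776643%.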